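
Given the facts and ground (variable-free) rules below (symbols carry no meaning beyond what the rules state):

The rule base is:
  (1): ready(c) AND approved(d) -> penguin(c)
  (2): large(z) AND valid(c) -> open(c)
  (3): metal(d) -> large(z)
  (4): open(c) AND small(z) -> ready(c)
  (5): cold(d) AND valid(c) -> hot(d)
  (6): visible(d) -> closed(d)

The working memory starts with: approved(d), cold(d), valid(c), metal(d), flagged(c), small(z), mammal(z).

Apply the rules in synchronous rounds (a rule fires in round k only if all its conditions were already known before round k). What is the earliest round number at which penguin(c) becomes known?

Round 1: (3) [metal(d) -> large(z)]; (5) [cold(d) AND valid(c) -> hot(d)]. Adds large(z), hot(d).
Round 2: (2) [large(z) AND valid(c) -> open(c)]. Adds open(c).
Round 3: (4) [open(c) AND small(z) -> ready(c)]. Adds ready(c).
Round 4: (1) [ready(c) AND approved(d) -> penguin(c)]. Adds penguin(c).
penguin(c) first appears in round 4.

4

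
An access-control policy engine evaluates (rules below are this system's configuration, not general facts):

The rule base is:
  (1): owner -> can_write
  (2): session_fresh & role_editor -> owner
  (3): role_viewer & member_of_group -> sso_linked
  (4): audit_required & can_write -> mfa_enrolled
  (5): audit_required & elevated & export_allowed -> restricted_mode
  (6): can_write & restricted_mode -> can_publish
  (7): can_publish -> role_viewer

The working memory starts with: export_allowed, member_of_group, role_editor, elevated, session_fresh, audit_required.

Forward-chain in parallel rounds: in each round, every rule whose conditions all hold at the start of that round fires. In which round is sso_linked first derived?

5

Round 1: (2) [session_fresh & role_editor -> owner]; (5) [audit_required & elevated & export_allowed -> restricted_mode]. Adds owner, restricted_mode.
Round 2: (1) [owner -> can_write]. Adds can_write.
Round 3: (4) [audit_required & can_write -> mfa_enrolled]; (6) [can_write & restricted_mode -> can_publish]. Adds mfa_enrolled, can_publish.
Round 4: (7) [can_publish -> role_viewer]. Adds role_viewer.
Round 5: (3) [role_viewer & member_of_group -> sso_linked]. Adds sso_linked.
sso_linked first appears in round 5.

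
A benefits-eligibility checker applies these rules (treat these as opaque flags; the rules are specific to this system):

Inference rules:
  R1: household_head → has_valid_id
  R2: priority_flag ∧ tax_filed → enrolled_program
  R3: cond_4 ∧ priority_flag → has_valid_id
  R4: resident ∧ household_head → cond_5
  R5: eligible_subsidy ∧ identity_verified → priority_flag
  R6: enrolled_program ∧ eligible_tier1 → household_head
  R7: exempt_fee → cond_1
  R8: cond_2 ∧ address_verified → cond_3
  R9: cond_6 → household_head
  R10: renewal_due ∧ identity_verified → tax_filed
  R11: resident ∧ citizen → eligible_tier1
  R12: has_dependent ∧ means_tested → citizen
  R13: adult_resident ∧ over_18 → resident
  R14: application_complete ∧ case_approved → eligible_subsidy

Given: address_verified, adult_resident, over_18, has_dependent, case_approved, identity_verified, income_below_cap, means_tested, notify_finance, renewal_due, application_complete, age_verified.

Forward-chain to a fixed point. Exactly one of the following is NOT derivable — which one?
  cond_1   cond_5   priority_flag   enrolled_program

cond_1

[1] R10 [renewal_due ∧ identity_verified → tax_filed]; R12 [has_dependent ∧ means_tested → citizen]; R13 [adult_resident ∧ over_18 → resident]; R14 [application_complete ∧ case_approved → eligible_subsidy]. ⇒ new: tax_filed, citizen, resident, eligible_subsidy.
[2] R5 [eligible_subsidy ∧ identity_verified → priority_flag]; R11 [resident ∧ citizen → eligible_tier1]. ⇒ new: priority_flag, eligible_tier1.
[3] R2 [priority_flag ∧ tax_filed → enrolled_program]. ⇒ new: enrolled_program.
[4] R6 [enrolled_program ∧ eligible_tier1 → household_head]. ⇒ new: household_head.
[5] R1 [household_head → has_valid_id]; R4 [resident ∧ household_head → cond_5]. ⇒ new: has_valid_id, cond_5.
Derived: priority_flag (round 2), enrolled_program (round 3), cond_5 (round 5). cond_1 never appears in any round.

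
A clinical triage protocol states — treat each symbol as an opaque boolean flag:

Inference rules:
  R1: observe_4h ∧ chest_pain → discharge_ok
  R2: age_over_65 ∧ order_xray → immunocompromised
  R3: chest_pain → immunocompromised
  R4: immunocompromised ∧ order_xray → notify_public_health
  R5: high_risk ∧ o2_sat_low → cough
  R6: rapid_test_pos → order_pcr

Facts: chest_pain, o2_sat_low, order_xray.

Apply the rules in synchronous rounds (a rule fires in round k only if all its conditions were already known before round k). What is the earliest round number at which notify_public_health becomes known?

Round 1: R3 [chest_pain → immunocompromised]. New: immunocompromised.
Round 2: R4 [immunocompromised ∧ order_xray → notify_public_health]. New: notify_public_health.
notify_public_health first appears in round 2.

2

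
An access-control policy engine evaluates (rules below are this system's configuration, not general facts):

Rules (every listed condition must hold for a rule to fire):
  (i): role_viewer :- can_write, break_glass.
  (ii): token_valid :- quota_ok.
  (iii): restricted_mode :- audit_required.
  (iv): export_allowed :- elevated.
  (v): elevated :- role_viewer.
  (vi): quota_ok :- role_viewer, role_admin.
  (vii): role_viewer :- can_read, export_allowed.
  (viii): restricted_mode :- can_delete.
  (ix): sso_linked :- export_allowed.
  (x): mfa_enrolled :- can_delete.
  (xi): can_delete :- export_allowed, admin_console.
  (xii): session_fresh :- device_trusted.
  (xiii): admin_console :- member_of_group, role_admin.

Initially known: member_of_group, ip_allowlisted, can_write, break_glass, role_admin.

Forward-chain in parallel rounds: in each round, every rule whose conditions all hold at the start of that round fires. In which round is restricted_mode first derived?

5

[1] (i) [role_viewer :- can_write, break_glass.]; (xiii) [admin_console :- member_of_group, role_admin.]. ⇒ new: role_viewer, admin_console.
[2] (v) [elevated :- role_viewer.]; (vi) [quota_ok :- role_viewer, role_admin.]. ⇒ new: elevated, quota_ok.
[3] (ii) [token_valid :- quota_ok.]; (iv) [export_allowed :- elevated.]. ⇒ new: token_valid, export_allowed.
[4] (ix) [sso_linked :- export_allowed.]; (xi) [can_delete :- export_allowed, admin_console.]. ⇒ new: sso_linked, can_delete.
[5] (viii) [restricted_mode :- can_delete.]; (x) [mfa_enrolled :- can_delete.]. ⇒ new: restricted_mode, mfa_enrolled.
restricted_mode first appears in round 5.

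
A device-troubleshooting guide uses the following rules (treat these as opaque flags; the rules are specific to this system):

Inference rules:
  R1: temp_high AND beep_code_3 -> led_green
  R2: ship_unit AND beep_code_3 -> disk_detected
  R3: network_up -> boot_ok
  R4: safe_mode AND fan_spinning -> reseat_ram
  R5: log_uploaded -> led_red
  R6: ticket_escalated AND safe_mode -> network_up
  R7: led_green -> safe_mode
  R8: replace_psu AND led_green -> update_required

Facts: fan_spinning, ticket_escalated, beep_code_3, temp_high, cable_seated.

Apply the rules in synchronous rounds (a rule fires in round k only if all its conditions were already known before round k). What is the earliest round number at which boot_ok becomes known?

Round 1 — R1, derive led_green.
Round 2 — R7, derive safe_mode.
Round 3 — R4, R6, derive reseat_ram, network_up.
Round 4 — R3, derive boot_ok.
boot_ok first appears in round 4.

4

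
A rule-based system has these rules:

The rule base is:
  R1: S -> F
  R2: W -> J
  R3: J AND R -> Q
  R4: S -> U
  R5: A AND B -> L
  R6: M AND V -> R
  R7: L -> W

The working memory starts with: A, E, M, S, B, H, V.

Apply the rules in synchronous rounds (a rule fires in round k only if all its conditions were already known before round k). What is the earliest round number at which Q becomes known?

4

Round 1: R1 [S -> F]; R4 [S -> U]; R5 [A AND B -> L]; R6 [M AND V -> R]. Adds F, U, L, R.
Round 2: R7 [L -> W]. Adds W.
Round 3: R2 [W -> J]. Adds J.
Round 4: R3 [J AND R -> Q]. Adds Q.
Q first appears in round 4.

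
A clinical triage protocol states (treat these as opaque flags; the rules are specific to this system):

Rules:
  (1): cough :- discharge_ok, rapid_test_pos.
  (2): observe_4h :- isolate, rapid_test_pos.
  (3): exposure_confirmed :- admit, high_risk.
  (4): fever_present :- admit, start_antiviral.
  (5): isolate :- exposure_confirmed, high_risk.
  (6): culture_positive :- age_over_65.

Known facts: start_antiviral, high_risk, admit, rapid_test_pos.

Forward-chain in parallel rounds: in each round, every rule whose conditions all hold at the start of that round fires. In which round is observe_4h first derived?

3

Round 1 — (3), (4), derive exposure_confirmed, fever_present.
Round 2 — (5), derive isolate.
Round 3 — (2), derive observe_4h.
observe_4h first appears in round 3.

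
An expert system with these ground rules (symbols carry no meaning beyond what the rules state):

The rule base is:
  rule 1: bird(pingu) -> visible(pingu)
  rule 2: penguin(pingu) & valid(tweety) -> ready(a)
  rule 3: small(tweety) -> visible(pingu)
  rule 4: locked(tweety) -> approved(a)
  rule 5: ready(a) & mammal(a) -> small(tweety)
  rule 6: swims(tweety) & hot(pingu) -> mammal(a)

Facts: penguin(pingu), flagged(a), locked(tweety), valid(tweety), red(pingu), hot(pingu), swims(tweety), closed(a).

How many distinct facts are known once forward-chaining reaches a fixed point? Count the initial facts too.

13

Round 1 — rule 2, rule 4, rule 6, derive ready(a), approved(a), mammal(a).
Round 2 — rule 5, derive small(tweety).
Round 3 — rule 3, derive visible(pingu).
Closure: {approved(a), closed(a), flagged(a), hot(pingu), locked(tweety), mammal(a), penguin(pingu), ready(a), red(pingu), small(tweety), swims(tweety), valid(tweety), visible(pingu)} — 13 facts.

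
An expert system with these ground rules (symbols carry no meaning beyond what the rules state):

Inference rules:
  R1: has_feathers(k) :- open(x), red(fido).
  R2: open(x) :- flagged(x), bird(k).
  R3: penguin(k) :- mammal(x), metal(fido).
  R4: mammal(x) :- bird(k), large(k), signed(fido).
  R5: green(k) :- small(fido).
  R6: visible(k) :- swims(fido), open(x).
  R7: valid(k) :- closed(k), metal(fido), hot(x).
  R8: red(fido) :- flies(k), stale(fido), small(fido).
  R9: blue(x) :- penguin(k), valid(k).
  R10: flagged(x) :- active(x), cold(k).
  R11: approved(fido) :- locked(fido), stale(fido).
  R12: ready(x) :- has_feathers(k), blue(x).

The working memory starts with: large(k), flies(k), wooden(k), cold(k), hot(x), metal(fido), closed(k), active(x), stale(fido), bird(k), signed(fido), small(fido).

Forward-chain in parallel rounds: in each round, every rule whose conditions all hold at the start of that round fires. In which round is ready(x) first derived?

Round 1 fires R4, R5, R7, R8, R10, giving mammal(x), green(k), valid(k), red(fido), flagged(x).
Round 2 fires R2, R3, giving open(x), penguin(k).
Round 3 fires R1, R9, giving has_feathers(k), blue(x).
Round 4 fires R12, giving ready(x).
ready(x) first appears in round 4.

4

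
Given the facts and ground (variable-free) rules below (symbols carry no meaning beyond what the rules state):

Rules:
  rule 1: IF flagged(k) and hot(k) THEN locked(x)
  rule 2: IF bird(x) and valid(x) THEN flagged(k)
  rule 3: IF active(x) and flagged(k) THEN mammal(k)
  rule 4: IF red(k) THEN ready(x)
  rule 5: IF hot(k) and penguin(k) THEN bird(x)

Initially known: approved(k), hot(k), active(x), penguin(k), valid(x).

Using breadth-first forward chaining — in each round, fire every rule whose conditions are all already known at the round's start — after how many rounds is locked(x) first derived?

3

Round 1 fires rule 5, giving bird(x).
Round 2 fires rule 2, giving flagged(k).
Round 3 fires rule 1, rule 3, giving locked(x), mammal(k).
locked(x) first appears in round 3.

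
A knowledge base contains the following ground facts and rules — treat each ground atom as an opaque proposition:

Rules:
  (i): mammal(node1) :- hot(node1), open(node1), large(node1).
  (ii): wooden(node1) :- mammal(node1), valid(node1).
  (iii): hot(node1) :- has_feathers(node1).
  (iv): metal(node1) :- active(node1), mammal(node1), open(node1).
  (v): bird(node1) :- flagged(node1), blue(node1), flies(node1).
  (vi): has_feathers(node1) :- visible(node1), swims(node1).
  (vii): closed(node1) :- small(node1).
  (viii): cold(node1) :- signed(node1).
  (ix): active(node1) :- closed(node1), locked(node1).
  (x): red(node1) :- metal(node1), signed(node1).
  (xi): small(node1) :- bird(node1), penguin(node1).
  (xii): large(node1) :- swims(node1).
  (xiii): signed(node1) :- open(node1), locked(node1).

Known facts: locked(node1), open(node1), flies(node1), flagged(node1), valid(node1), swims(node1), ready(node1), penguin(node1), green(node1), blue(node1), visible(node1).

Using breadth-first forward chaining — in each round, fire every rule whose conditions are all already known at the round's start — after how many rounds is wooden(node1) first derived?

Round 1 fires (v), (vi), (xii), (xiii), giving bird(node1), has_feathers(node1), large(node1), signed(node1).
Round 2 fires (iii), (viii), (xi), giving hot(node1), cold(node1), small(node1).
Round 3 fires (i), (vii), giving mammal(node1), closed(node1).
Round 4 fires (ii), (ix), giving wooden(node1), active(node1).
wooden(node1) first appears in round 4.

4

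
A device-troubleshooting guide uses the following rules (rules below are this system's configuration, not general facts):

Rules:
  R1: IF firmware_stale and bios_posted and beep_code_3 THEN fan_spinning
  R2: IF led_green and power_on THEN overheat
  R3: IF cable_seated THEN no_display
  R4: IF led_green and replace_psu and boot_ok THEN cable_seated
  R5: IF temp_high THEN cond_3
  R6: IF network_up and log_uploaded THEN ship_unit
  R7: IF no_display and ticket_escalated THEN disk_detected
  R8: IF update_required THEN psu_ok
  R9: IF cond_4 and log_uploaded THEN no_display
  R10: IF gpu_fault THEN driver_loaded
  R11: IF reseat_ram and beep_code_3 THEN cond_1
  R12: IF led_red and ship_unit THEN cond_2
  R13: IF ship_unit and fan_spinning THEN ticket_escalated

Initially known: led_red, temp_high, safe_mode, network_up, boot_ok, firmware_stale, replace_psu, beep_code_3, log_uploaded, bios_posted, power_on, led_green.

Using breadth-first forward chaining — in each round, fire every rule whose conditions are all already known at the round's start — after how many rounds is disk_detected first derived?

3

Round 1: R1 [IF firmware_stale and bios_posted and beep_code_3 THEN fan_spinning]; R2 [IF led_green and power_on THEN overheat]; R4 [IF led_green and replace_psu and boot_ok THEN cable_seated]; R5 [IF temp_high THEN cond_3]; R6 [IF network_up and log_uploaded THEN ship_unit]. Adds fan_spinning, overheat, cable_seated, cond_3, ship_unit.
Round 2: R3 [IF cable_seated THEN no_display]; R12 [IF led_red and ship_unit THEN cond_2]; R13 [IF ship_unit and fan_spinning THEN ticket_escalated]. Adds no_display, cond_2, ticket_escalated.
Round 3: R7 [IF no_display and ticket_escalated THEN disk_detected]. Adds disk_detected.
disk_detected first appears in round 3.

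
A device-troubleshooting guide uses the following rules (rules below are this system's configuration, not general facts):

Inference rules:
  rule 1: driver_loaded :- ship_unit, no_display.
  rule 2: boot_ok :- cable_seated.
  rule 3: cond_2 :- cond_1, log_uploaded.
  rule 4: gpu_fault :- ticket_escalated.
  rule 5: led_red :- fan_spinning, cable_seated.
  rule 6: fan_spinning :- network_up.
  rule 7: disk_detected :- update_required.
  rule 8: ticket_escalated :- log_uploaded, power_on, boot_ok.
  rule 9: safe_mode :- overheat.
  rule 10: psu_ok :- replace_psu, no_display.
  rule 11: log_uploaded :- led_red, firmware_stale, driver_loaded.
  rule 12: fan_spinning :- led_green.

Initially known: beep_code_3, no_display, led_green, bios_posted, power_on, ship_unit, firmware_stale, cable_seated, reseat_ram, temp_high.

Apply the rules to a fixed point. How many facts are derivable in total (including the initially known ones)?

Round 1: rule 1 [driver_loaded :- ship_unit, no_display.]; rule 2 [boot_ok :- cable_seated.]; rule 12 [fan_spinning :- led_green.]. New: driver_loaded, boot_ok, fan_spinning.
Round 2: rule 5 [led_red :- fan_spinning, cable_seated.]. New: led_red.
Round 3: rule 11 [log_uploaded :- led_red, firmware_stale, driver_loaded.]. New: log_uploaded.
Round 4: rule 8 [ticket_escalated :- log_uploaded, power_on, boot_ok.]. New: ticket_escalated.
Round 5: rule 4 [gpu_fault :- ticket_escalated.]. New: gpu_fault.
Closure: {beep_code_3, bios_posted, boot_ok, cable_seated, driver_loaded, fan_spinning, firmware_stale, gpu_fault, led_green, led_red, log_uploaded, no_display, power_on, reseat_ram, ship_unit, temp_high, ticket_escalated} — 17 facts.

17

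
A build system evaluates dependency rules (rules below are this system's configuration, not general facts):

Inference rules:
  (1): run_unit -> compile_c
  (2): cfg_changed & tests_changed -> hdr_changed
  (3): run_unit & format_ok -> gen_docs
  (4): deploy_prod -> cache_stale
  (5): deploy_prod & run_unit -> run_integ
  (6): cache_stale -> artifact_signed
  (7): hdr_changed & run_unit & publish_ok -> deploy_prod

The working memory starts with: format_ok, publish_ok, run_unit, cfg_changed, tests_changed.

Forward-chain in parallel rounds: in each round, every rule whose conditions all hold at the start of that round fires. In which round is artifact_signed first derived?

4

[1] (1) [run_unit -> compile_c]; (2) [cfg_changed & tests_changed -> hdr_changed]; (3) [run_unit & format_ok -> gen_docs]. ⇒ new: compile_c, hdr_changed, gen_docs.
[2] (7) [hdr_changed & run_unit & publish_ok -> deploy_prod]. ⇒ new: deploy_prod.
[3] (4) [deploy_prod -> cache_stale]; (5) [deploy_prod & run_unit -> run_integ]. ⇒ new: cache_stale, run_integ.
[4] (6) [cache_stale -> artifact_signed]. ⇒ new: artifact_signed.
artifact_signed first appears in round 4.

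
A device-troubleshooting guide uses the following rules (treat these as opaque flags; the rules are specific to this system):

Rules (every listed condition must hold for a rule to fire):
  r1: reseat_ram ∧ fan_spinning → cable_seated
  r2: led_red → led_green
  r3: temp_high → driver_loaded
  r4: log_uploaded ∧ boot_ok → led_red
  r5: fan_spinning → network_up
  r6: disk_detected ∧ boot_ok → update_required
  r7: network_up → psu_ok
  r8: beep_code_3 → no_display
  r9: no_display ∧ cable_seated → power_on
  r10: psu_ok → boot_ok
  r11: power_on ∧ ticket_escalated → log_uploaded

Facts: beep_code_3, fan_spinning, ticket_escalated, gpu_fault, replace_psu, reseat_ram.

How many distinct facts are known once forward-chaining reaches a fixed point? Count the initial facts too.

[1] r1 [reseat_ram ∧ fan_spinning → cable_seated]; r5 [fan_spinning → network_up]; r8 [beep_code_3 → no_display]. ⇒ new: cable_seated, network_up, no_display.
[2] r7 [network_up → psu_ok]; r9 [no_display ∧ cable_seated → power_on]. ⇒ new: psu_ok, power_on.
[3] r10 [psu_ok → boot_ok]; r11 [power_on ∧ ticket_escalated → log_uploaded]. ⇒ new: boot_ok, log_uploaded.
[4] r4 [log_uploaded ∧ boot_ok → led_red]. ⇒ new: led_red.
[5] r2 [led_red → led_green]. ⇒ new: led_green.
Closure: {beep_code_3, boot_ok, cable_seated, fan_spinning, gpu_fault, led_green, led_red, log_uploaded, network_up, no_display, power_on, psu_ok, replace_psu, reseat_ram, ticket_escalated} — 15 facts.

15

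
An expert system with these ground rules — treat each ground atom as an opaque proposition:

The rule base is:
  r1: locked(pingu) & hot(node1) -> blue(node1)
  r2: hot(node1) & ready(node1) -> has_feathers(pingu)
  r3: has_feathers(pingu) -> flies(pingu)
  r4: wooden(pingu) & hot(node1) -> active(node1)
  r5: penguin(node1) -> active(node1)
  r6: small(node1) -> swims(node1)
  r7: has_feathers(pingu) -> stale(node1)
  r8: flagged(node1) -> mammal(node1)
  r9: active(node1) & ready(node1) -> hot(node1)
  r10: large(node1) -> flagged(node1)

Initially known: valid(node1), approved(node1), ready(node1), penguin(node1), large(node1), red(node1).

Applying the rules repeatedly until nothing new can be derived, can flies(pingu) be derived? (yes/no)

Round 1: r5 [penguin(node1) -> active(node1)]; r10 [large(node1) -> flagged(node1)]. New: active(node1), flagged(node1).
Round 2: r8 [flagged(node1) -> mammal(node1)]; r9 [active(node1) & ready(node1) -> hot(node1)]. New: mammal(node1), hot(node1).
Round 3: r2 [hot(node1) & ready(node1) -> has_feathers(pingu)]. New: has_feathers(pingu).
Round 4: r3 [has_feathers(pingu) -> flies(pingu)]; r7 [has_feathers(pingu) -> stale(node1)]. New: flies(pingu), stale(node1).
flies(pingu) appears in round 4, so it is derivable.

yes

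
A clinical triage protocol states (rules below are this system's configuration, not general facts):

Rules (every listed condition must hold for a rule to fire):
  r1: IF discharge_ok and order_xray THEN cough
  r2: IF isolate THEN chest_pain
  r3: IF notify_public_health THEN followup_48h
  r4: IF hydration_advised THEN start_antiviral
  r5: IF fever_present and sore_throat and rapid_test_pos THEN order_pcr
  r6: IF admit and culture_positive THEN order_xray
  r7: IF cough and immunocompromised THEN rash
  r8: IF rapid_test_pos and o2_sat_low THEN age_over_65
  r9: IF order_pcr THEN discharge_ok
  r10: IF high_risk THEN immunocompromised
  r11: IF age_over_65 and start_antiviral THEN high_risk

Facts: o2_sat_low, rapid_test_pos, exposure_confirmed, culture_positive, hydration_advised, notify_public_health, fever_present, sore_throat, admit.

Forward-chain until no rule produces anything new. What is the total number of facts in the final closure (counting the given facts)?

Round 1 — r3, r4, r5, r6, r8, derive followup_48h, start_antiviral, order_pcr, order_xray, age_over_65.
Round 2 — r9, r11, derive discharge_ok, high_risk.
Round 3 — r1, r10, derive cough, immunocompromised.
Round 4 — r7, derive rash.
Closure: {admit, age_over_65, cough, culture_positive, discharge_ok, exposure_confirmed, fever_present, followup_48h, high_risk, hydration_advised, immunocompromised, notify_public_health, o2_sat_low, order_pcr, order_xray, rapid_test_pos, rash, sore_throat, start_antiviral} — 19 facts.

19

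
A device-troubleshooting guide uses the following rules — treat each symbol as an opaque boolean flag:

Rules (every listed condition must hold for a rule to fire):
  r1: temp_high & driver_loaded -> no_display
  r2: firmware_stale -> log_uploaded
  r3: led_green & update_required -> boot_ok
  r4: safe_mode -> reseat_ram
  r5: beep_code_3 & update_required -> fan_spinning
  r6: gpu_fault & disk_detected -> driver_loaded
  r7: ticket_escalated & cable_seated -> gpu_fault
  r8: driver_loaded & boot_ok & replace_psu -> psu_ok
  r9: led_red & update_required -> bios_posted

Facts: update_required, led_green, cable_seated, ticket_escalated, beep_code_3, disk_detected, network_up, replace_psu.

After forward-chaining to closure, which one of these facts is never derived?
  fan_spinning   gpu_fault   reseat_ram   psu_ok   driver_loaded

[1] r3 [led_green & update_required -> boot_ok]; r5 [beep_code_3 & update_required -> fan_spinning]; r7 [ticket_escalated & cable_seated -> gpu_fault]. ⇒ new: boot_ok, fan_spinning, gpu_fault.
[2] r6 [gpu_fault & disk_detected -> driver_loaded]. ⇒ new: driver_loaded.
[3] r8 [driver_loaded & boot_ok & replace_psu -> psu_ok]. ⇒ new: psu_ok.
Derived: fan_spinning (round 1), psu_ok (round 3), driver_loaded (round 2), gpu_fault (round 1). reseat_ram never appears in any round.

reseat_ram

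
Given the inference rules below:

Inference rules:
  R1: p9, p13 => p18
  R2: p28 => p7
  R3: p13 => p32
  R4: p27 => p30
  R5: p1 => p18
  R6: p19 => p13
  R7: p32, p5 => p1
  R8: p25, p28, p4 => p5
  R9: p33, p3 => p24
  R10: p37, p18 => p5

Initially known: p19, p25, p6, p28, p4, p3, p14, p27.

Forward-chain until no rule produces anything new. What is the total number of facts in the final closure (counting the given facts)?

Round 1: R2 [p28 => p7]; R4 [p27 => p30]; R6 [p19 => p13]; R8 [p25, p28, p4 => p5]. Adds p7, p30, p13, p5.
Round 2: R3 [p13 => p32]. Adds p32.
Round 3: R7 [p32, p5 => p1]. Adds p1.
Round 4: R5 [p1 => p18]. Adds p18.
Closure: {p1, p13, p14, p18, p19, p25, p27, p28, p3, p30, p32, p4, p5, p6, p7} — 15 facts.

15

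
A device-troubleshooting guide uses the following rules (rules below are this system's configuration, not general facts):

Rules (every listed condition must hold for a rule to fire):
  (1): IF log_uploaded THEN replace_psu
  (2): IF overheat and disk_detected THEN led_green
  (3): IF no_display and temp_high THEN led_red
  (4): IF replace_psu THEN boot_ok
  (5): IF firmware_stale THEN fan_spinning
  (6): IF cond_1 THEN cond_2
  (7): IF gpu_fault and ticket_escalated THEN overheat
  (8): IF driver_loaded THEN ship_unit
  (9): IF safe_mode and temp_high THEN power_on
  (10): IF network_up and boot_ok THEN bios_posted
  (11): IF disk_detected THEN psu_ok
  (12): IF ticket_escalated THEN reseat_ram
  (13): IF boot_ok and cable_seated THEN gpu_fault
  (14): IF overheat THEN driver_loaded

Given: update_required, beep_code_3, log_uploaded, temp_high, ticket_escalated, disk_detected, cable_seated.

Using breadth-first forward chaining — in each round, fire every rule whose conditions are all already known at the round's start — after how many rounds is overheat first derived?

4

Round 1 — (1), (11), (12), derive replace_psu, psu_ok, reseat_ram.
Round 2 — (4), derive boot_ok.
Round 3 — (13), derive gpu_fault.
Round 4 — (7), derive overheat.
overheat first appears in round 4.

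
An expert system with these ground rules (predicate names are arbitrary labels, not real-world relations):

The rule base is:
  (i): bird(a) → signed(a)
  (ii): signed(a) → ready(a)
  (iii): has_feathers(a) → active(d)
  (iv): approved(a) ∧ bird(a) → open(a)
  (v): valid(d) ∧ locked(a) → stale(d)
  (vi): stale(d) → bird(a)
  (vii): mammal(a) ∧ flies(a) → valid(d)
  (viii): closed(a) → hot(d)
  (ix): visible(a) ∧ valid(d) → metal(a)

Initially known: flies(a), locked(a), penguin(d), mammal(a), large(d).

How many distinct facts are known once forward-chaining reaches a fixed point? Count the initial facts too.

10

[1] (vii) [mammal(a) ∧ flies(a) → valid(d)]. ⇒ new: valid(d).
[2] (v) [valid(d) ∧ locked(a) → stale(d)]. ⇒ new: stale(d).
[3] (vi) [stale(d) → bird(a)]. ⇒ new: bird(a).
[4] (i) [bird(a) → signed(a)]. ⇒ new: signed(a).
[5] (ii) [signed(a) → ready(a)]. ⇒ new: ready(a).
Closure: {bird(a), flies(a), large(d), locked(a), mammal(a), penguin(d), ready(a), signed(a), stale(d), valid(d)} — 10 facts.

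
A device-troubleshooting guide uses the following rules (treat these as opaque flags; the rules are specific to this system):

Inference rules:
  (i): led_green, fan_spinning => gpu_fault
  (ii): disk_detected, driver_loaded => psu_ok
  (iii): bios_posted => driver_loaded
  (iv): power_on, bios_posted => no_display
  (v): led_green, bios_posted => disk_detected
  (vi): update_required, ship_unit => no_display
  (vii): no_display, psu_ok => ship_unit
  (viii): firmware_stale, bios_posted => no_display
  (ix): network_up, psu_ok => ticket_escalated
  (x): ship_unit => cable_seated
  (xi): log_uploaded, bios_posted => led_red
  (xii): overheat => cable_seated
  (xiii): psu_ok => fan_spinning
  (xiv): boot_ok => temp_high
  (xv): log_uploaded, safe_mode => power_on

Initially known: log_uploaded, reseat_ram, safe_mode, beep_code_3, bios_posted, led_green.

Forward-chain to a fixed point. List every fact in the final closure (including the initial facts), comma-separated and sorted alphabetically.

beep_code_3, bios_posted, cable_seated, disk_detected, driver_loaded, fan_spinning, gpu_fault, led_green, led_red, log_uploaded, no_display, power_on, psu_ok, reseat_ram, safe_mode, ship_unit

Round 1 — (iii), (v), (xi), (xv), derive driver_loaded, disk_detected, led_red, power_on.
Round 2 — (ii), (iv), derive psu_ok, no_display.
Round 3 — (vii), (xiii), derive ship_unit, fan_spinning.
Round 4 — (i), (x), derive gpu_fault, cable_seated.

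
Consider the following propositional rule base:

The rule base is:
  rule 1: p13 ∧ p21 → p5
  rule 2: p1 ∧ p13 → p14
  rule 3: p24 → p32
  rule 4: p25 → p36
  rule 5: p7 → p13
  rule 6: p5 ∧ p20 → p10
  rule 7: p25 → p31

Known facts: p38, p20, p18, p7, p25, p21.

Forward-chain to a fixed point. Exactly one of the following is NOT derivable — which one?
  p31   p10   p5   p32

p32

Round 1 fires rule 4, rule 5, rule 7, giving p36, p13, p31.
Round 2 fires rule 1, giving p5.
Round 3 fires rule 6, giving p10.
Derived: p31 (round 1), p5 (round 2), p10 (round 3). p32 never appears in any round.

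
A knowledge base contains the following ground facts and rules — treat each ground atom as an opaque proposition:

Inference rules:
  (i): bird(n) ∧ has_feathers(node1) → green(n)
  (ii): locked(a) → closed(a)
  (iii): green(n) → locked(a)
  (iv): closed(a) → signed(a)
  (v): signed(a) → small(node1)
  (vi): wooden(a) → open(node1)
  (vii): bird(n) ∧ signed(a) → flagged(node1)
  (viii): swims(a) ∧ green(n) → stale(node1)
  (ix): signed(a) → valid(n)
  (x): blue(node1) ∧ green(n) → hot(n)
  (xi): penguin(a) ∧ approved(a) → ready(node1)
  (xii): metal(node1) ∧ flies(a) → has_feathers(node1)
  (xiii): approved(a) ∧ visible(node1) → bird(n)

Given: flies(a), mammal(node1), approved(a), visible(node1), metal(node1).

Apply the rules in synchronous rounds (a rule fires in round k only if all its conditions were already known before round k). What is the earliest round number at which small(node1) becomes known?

6

Round 1 fires (xii), (xiii), giving has_feathers(node1), bird(n).
Round 2 fires (i), giving green(n).
Round 3 fires (iii), giving locked(a).
Round 4 fires (ii), giving closed(a).
Round 5 fires (iv), giving signed(a).
Round 6 fires (v), (vii), (ix), giving small(node1), flagged(node1), valid(n).
small(node1) first appears in round 6.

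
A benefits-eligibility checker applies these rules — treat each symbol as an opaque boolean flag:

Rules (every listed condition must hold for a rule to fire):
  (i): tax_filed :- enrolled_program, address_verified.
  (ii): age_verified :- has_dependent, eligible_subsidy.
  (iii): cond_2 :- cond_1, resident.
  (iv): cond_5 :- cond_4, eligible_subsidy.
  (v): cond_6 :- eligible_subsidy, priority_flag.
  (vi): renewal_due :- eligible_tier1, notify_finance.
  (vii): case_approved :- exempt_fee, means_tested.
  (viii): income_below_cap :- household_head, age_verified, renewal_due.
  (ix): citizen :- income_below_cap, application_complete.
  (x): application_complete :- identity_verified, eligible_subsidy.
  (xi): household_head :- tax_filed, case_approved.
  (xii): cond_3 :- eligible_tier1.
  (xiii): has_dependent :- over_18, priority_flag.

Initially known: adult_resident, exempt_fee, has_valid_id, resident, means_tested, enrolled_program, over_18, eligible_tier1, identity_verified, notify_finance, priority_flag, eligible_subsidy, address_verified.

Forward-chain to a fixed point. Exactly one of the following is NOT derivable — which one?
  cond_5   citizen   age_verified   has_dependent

cond_5

Round 1 fires (i), (v), (vi), (vii), (x), (xii), (xiii), giving tax_filed, cond_6, renewal_due, case_approved, application_complete, cond_3, has_dependent.
Round 2 fires (ii), (xi), giving age_verified, household_head.
Round 3 fires (viii), giving income_below_cap.
Round 4 fires (ix), giving citizen.
Derived: has_dependent (round 1), age_verified (round 2), citizen (round 4). cond_5 never appears in any round.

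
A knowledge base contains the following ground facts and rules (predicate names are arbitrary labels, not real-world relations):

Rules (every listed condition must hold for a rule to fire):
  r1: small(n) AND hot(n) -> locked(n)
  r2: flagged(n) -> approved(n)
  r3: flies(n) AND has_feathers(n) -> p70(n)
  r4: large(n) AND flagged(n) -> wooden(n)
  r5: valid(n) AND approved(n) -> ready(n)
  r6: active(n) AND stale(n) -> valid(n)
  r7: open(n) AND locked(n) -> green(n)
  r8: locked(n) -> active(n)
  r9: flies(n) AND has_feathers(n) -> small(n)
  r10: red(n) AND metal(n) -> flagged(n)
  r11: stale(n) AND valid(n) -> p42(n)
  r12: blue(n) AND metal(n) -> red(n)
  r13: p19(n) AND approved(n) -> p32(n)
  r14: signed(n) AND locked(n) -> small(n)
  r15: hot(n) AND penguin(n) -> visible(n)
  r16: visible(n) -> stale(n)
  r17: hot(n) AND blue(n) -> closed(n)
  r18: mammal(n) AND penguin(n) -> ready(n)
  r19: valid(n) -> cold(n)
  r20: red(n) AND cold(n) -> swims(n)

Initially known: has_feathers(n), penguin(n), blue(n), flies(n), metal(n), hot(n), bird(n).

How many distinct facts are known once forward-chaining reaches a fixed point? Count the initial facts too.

[1] r3 [flies(n) AND has_feathers(n) -> p70(n)]; r9 [flies(n) AND has_feathers(n) -> small(n)]; r12 [blue(n) AND metal(n) -> red(n)]; r15 [hot(n) AND penguin(n) -> visible(n)]; r17 [hot(n) AND blue(n) -> closed(n)]. ⇒ new: p70(n), small(n), red(n), visible(n), closed(n).
[2] r1 [small(n) AND hot(n) -> locked(n)]; r10 [red(n) AND metal(n) -> flagged(n)]; r16 [visible(n) -> stale(n)]. ⇒ new: locked(n), flagged(n), stale(n).
[3] r2 [flagged(n) -> approved(n)]; r8 [locked(n) -> active(n)]. ⇒ new: approved(n), active(n).
[4] r6 [active(n) AND stale(n) -> valid(n)]. ⇒ new: valid(n).
[5] r5 [valid(n) AND approved(n) -> ready(n)]; r11 [stale(n) AND valid(n) -> p42(n)]; r19 [valid(n) -> cold(n)]. ⇒ new: ready(n), p42(n), cold(n).
[6] r20 [red(n) AND cold(n) -> swims(n)]. ⇒ new: swims(n).
Closure: {active(n), approved(n), bird(n), blue(n), closed(n), cold(n), flagged(n), flies(n), has_feathers(n), hot(n), locked(n), metal(n), p42(n), p70(n), penguin(n), ready(n), red(n), small(n), stale(n), swims(n), valid(n), visible(n)} — 22 facts.

22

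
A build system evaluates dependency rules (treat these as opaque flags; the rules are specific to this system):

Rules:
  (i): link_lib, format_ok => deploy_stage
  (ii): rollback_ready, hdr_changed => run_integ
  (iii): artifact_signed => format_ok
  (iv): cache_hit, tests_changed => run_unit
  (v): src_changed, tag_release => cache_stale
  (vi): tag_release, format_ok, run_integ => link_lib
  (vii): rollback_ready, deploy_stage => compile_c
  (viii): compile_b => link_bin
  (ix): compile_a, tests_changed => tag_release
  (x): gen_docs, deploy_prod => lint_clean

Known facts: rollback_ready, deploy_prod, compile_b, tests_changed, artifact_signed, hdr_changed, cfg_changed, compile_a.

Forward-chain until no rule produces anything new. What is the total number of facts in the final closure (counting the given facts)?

15

[1] (ii) [rollback_ready, hdr_changed => run_integ]; (iii) [artifact_signed => format_ok]; (viii) [compile_b => link_bin]; (ix) [compile_a, tests_changed => tag_release]. ⇒ new: run_integ, format_ok, link_bin, tag_release.
[2] (vi) [tag_release, format_ok, run_integ => link_lib]. ⇒ new: link_lib.
[3] (i) [link_lib, format_ok => deploy_stage]. ⇒ new: deploy_stage.
[4] (vii) [rollback_ready, deploy_stage => compile_c]. ⇒ new: compile_c.
Closure: {artifact_signed, cfg_changed, compile_a, compile_b, compile_c, deploy_prod, deploy_stage, format_ok, hdr_changed, link_bin, link_lib, rollback_ready, run_integ, tag_release, tests_changed} — 15 facts.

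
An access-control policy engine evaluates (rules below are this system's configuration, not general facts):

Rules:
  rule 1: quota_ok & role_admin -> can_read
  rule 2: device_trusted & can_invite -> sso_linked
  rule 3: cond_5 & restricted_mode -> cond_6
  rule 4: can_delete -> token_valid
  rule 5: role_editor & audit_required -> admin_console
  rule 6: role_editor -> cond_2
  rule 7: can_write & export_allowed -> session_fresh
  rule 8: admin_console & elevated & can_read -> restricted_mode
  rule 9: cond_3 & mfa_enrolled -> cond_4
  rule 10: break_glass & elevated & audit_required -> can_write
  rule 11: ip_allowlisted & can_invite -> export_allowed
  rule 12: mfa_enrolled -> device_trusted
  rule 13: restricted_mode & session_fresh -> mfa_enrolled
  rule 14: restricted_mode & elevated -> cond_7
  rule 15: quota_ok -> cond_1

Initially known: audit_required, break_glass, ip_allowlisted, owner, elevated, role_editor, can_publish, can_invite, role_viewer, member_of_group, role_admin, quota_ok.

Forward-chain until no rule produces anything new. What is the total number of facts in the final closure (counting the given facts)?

24

Round 1 — rule 1, rule 5, rule 6, rule 10, rule 11, rule 15, derive can_read, admin_console, cond_2, can_write, export_allowed, cond_1.
Round 2 — rule 7, rule 8, derive session_fresh, restricted_mode.
Round 3 — rule 13, rule 14, derive mfa_enrolled, cond_7.
Round 4 — rule 12, derive device_trusted.
Round 5 — rule 2, derive sso_linked.
Closure: {admin_console, audit_required, break_glass, can_invite, can_publish, can_read, can_write, cond_1, cond_2, cond_7, device_trusted, elevated, export_allowed, ip_allowlisted, member_of_group, mfa_enrolled, owner, quota_ok, restricted_mode, role_admin, role_editor, role_viewer, session_fresh, sso_linked} — 24 facts.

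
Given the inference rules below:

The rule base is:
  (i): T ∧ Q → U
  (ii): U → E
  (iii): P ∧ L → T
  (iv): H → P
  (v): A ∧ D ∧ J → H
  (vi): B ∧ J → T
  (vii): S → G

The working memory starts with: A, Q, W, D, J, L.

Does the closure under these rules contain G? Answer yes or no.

Round 1: (v) [A ∧ D ∧ J → H]. Adds H.
Round 2: (iv) [H → P]. Adds P.
Round 3: (iii) [P ∧ L → T]. Adds T.
Round 4: (i) [T ∧ Q → U]. Adds U.
Round 5: (ii) [U → E]. Adds E.
Fixed point reached. G is concluded only by (vii); (vii) needs S (never derived).

no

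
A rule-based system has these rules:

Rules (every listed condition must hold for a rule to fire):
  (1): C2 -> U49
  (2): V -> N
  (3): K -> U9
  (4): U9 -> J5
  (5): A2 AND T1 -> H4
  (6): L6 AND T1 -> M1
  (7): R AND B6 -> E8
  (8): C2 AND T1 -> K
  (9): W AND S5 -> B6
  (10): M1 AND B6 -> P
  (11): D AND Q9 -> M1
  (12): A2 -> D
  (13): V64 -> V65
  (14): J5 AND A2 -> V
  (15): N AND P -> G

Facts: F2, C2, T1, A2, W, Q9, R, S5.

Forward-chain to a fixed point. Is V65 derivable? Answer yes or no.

[1] (1) [C2 -> U49]; (5) [A2 AND T1 -> H4]; (8) [C2 AND T1 -> K]; (9) [W AND S5 -> B6]; (12) [A2 -> D]. ⇒ new: U49, H4, K, B6, D.
[2] (3) [K -> U9]; (7) [R AND B6 -> E8]; (11) [D AND Q9 -> M1]. ⇒ new: U9, E8, M1.
[3] (4) [U9 -> J5]; (10) [M1 AND B6 -> P]. ⇒ new: J5, P.
[4] (14) [J5 AND A2 -> V]. ⇒ new: V.
[5] (2) [V -> N]. ⇒ new: N.
[6] (15) [N AND P -> G]. ⇒ new: G.
Fixed point reached. V65 is concluded only by (13); (13) needs V64 (never derived).

no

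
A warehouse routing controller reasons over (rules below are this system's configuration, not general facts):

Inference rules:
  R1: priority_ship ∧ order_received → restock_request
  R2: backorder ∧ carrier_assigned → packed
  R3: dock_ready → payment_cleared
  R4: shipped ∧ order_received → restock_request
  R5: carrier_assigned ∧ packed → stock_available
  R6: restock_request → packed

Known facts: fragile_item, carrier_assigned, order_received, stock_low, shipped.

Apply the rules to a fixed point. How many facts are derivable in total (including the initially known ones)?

Round 1: R4 [shipped ∧ order_received → restock_request]. Adds restock_request.
Round 2: R6 [restock_request → packed]. Adds packed.
Round 3: R5 [carrier_assigned ∧ packed → stock_available]. Adds stock_available.
Closure: {carrier_assigned, fragile_item, order_received, packed, restock_request, shipped, stock_available, stock_low} — 8 facts.

8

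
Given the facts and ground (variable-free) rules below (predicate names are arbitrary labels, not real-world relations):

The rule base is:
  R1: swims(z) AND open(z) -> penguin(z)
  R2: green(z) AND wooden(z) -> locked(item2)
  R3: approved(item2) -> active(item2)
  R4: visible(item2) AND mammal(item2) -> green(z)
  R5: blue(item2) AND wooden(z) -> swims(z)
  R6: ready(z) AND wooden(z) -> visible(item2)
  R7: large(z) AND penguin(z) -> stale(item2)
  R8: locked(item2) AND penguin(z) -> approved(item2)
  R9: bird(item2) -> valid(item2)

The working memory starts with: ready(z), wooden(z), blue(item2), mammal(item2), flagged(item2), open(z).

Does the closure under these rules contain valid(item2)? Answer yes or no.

no

Round 1 fires R5, R6, giving swims(z), visible(item2).
Round 2 fires R1, R4, giving penguin(z), green(z).
Round 3 fires R2, giving locked(item2).
Round 4 fires R8, giving approved(item2).
Round 5 fires R3, giving active(item2).
Fixed point reached. valid(item2) is concluded only by R9; R9 needs bird(item2) (never derived).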